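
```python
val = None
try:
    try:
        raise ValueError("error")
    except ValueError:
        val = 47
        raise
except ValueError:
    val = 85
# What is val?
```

Step-by-step execution trace:
1. Inner try: `raise ValueError("error")` raises ValueError.
2. Inner `except ValueError` matches → val = 47.
3. bare `raise` re-raises the same ValueError.
4. Outer `except ValueError` matches → val = 85.
Result: 85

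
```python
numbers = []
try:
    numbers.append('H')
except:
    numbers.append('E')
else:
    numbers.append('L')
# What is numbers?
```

Step-by-step execution trace:
1. try: `numbers.append('H')` → numbers = ['H']. No exception raised.
2. `except` is skipped.
3. `else` runs (try completed without exception): `numbers.append('L')` → numbers = ['H', 'L'].
Result: ['H', 'L']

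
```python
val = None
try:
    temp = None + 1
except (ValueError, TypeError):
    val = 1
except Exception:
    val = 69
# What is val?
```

Step-by-step execution trace:
1. `temp = None + 1` raises TypeError.
2. `except (ValueError, TypeError)` matches (TypeError is in the tuple) → val = 1.
3. `except Exception` is not reached.
Result: 1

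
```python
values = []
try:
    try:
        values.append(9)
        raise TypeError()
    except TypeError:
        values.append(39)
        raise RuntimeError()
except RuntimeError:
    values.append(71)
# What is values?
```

Step-by-step execution trace:
1. Inner try: `values.append(9)` → values = [9].
2. `raise TypeError()` raises TypeError.
3. Inner `except TypeError` matches → `values.append(39)` → values = [9, 39].
4. `raise RuntimeError()` raises RuntimeError; propagates to outer try.
5. Outer `except RuntimeError` matches → `values.append(71)` → values = [9, 39, 71].
Result: [9, 39, 71]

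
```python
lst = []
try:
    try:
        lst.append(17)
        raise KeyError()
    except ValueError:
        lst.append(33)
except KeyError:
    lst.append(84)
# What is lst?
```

Step-by-step execution trace:
1. Inner try: `lst.append(17)` → lst = [17].
2. `raise KeyError()` raises KeyError.
3. Inner `except ValueError` does not match KeyError; exception propagates to outer try.
4. Outer `except KeyError` matches → `lst.append(84)` → lst = [17, 84].
Result: [17, 84]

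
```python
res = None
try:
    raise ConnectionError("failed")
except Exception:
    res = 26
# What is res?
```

Step-by-step execution trace:
1. `raise ConnectionError(...)` raises ConnectionError.
2. `except Exception` matches (ConnectionError is a subclass of Exception) → res = 26.
Result: 26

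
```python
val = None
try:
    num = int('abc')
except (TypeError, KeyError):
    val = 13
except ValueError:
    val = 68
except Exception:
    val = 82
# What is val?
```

Step-by-step execution trace:
1. `num = int('abc')` raises ValueError.
2. `except (TypeError, KeyError)` does not match ValueError; skipped.
3. `except ValueError` matches (exact type match) → val = 68.
4. `except Exception` is not reached.
Result: 68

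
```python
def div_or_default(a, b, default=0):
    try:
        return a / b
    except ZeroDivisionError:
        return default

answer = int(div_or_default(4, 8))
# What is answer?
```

Step-by-step execution trace:
1. `div_or_default(4, 8)` enters try: `return 4 / 8` → returns 0.5. No exception raised.
2. `except ZeroDivisionError` is skipped.
3. `int(0.5)` → 0 → answer = 0.
Result: 0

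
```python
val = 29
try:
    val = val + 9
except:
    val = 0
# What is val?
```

Step-by-step execution trace:
1. val starts at 29.
2. try: `val = val + 9` → val = 38. No exception raised.
3. `except` is skipped.
Result: 38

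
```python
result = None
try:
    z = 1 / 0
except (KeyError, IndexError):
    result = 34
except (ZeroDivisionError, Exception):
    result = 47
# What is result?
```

Step-by-step execution trace:
1. `z = 1 / 0` raises ZeroDivisionError.
2. `except (KeyError, IndexError)` does not match ZeroDivisionError; skipped.
3. `except (ZeroDivisionError, Exception)` matches (ZeroDivisionError is in the tuple) → result = 47.
Result: 47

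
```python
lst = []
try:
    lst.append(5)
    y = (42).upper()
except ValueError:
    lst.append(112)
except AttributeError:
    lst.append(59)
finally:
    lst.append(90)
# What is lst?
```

Step-by-step execution trace:
1. try: `lst.append(5)` → lst = [5].
2. `y = (42).upper()` raises AttributeError.
3. `except ValueError` does not match AttributeError; skipped.
4. `except AttributeError` matches → `lst.append(59)` → lst = [5, 59].
5. finally always runs: `lst.append(90)` → lst = [5, 59, 90].
Result: [5, 59, 90]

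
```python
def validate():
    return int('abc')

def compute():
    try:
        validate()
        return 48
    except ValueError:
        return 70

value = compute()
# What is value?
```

Step-by-step execution trace:
1. `compute()` calls `validate()`.
2. `validate()` evaluates `int('abc')`, which raises ValueError; it propagates to the caller.
3. `return 48` is not reached.
4. `except ValueError` in compute matches → returns 70.
5. value = 70.
Result: 70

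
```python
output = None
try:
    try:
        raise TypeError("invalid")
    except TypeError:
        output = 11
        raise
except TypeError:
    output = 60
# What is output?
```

Step-by-step execution trace:
1. Inner try: `raise TypeError("invalid")` raises TypeError.
2. Inner `except TypeError` matches → output = 11.
3. bare `raise` re-raises the same TypeError.
4. Outer `except TypeError` matches → output = 60.
Result: 60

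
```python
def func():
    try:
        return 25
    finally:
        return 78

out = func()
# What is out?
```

Step-by-step execution trace:
1. `func()` enters try: `return 25` sets pending return value 25.
2. Before returning, `finally: return 78` runs and overrides the pending return.
3. func() returns 78 → out = 78.
Result: 78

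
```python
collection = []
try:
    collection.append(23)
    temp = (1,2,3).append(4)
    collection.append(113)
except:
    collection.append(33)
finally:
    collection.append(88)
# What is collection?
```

Step-by-step execution trace:
1. try: `collection.append(23)` → collection = [23].
2. `temp = (1,2,3).append(4)` raises AttributeError; `collection.append(113)` is not reached.
3. bare `except` matches → `collection.append(33)` → collection = [23, 33].
4. finally always runs: `collection.append(88)` → collection = [23, 33, 88].
Result: [23, 33, 88]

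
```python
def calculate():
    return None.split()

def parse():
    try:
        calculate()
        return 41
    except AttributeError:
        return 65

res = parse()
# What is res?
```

Step-by-step execution trace:
1. `parse()` calls `calculate()`.
2. `calculate()` evaluates `None.split()`, which raises AttributeError; it propagates to the caller.
3. `return 41` is not reached.
4. `except AttributeError` in parse matches → returns 65.
5. res = 65.
Result: 65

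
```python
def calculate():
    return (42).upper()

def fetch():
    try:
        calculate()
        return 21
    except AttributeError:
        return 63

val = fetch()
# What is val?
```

Step-by-step execution trace:
1. `fetch()` calls `calculate()`.
2. `calculate()` evaluates `(42).upper()`, which raises AttributeError; it propagates to the caller.
3. `return 21` is not reached.
4. `except AttributeError` in fetch matches → returns 63.
5. val = 63.
Result: 63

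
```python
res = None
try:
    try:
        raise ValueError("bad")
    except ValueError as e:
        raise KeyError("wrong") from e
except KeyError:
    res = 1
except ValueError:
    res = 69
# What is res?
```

Step-by-step execution trace:
1. Inner try raises ValueError; inner `except ValueError as e` catches it.
2. `raise KeyError(...) from e` raises KeyError (ValueError is attached as __cause__, but only KeyError is active).
3. Outer `except KeyError` matches → res = 1.
4. `except ValueError` is not reached.
Result: 1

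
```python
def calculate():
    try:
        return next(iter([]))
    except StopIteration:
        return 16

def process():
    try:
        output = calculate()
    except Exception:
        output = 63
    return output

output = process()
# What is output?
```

Step-by-step execution trace:
1. `process()` calls `calculate()`.
2. In calculate: `next(iter([]))` raises StopIteration; `except StopIteration` catches it → returns 16.
3. In process: `output = calculate()` → output = 16. No exception reaches process.
4. `except Exception` is skipped; process returns 16.
5. output = 16.
Result: 16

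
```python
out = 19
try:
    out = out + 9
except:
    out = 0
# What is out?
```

Step-by-step execution trace:
1. out starts at 19.
2. try: `out = out + 9` → out = 28. No exception raised.
3. `except` is skipped.
Result: 28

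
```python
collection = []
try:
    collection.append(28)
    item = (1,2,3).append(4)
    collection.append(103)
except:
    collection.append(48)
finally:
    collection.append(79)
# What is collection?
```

Step-by-step execution trace:
1. try: `collection.append(28)` → collection = [28].
2. `item = (1,2,3).append(4)` raises AttributeError; `collection.append(103)` is not reached.
3. bare `except` matches → `collection.append(48)` → collection = [28, 48].
4. finally always runs: `collection.append(79)` → collection = [28, 48, 79].
Result: [28, 48, 79]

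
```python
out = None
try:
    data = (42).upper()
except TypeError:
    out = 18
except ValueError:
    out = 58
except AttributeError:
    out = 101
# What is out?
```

Step-by-step execution trace:
1. `data = (42).upper()` raises AttributeError.
2. `except TypeError` does not match AttributeError; skipped.
3. `except ValueError` does not match AttributeError; skipped.
4. `except AttributeError` matches → out = 101.
Result: 101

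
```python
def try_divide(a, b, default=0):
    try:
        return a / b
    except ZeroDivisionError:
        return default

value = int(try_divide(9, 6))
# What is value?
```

Step-by-step execution trace:
1. `try_divide(9, 6)` enters try: `return 9 / 6` → returns 1.5. No exception raised.
2. `except ZeroDivisionError` is skipped.
3. `int(1.5)` → 1 → value = 1.
Result: 1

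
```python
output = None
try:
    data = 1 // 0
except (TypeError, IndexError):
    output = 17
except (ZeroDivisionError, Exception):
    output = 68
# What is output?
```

Step-by-step execution trace:
1. `data = 1 // 0` raises ZeroDivisionError.
2. `except (TypeError, IndexError)` does not match ZeroDivisionError; skipped.
3. `except (ZeroDivisionError, Exception)` matches (ZeroDivisionError is in the tuple) → output = 68.
Result: 68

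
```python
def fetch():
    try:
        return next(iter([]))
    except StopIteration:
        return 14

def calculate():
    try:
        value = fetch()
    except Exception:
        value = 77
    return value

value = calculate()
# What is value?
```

Step-by-step execution trace:
1. `calculate()` calls `fetch()`.
2. In fetch: `next(iter([]))` raises StopIteration; `except StopIteration` catches it → returns 14.
3. In calculate: `value = fetch()` → value = 14. No exception reaches calculate.
4. `except Exception` is skipped; calculate returns 14.
5. value = 14.
Result: 14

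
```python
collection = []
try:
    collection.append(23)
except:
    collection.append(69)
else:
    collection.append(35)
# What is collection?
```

Step-by-step execution trace:
1. try: `collection.append(23)` → collection = [23]. No exception raised.
2. `except` is skipped.
3. `else` runs (try completed without exception): `collection.append(35)` → collection = [23, 35].
Result: [23, 35]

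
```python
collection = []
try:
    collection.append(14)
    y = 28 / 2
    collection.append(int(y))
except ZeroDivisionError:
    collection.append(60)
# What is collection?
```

Step-by-step execution trace:
1. try: `collection.append(14)` → collection = [14].
2. `y = 28 / 2` → y = 14.0. No exception raised.
3. `collection.append(int(y))` → collection = [14, 14].
4. `except ZeroDivisionError` is skipped (no exception was raised).
Result: [14, 14]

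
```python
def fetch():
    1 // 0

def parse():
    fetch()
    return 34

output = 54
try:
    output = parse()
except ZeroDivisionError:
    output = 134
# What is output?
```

Step-by-step execution trace:
1. output starts at 54.
2. try: `parse()` calls `fetch()`.
3. `fetch()` evaluates `1 // 0`, which raises ZeroDivisionError; it propagates through parse (uncaught).
4. `return 34` in parse is not reached; the assignment to output does not complete.
5. `except ZeroDivisionError` matches → output = 134.
Result: 134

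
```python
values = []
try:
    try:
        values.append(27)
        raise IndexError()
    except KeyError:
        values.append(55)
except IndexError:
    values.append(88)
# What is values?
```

Step-by-step execution trace:
1. Inner try: `values.append(27)` → values = [27].
2. `raise IndexError()` raises IndexError.
3. Inner `except KeyError` does not match IndexError; exception propagates to outer try.
4. Outer `except IndexError` matches → `values.append(88)` → values = [27, 88].
Result: [27, 88]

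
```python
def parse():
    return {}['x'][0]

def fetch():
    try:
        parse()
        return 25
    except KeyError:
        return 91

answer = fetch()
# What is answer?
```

Step-by-step execution trace:
1. `fetch()` calls `parse()`.
2. `parse()` evaluates `{}['x'][0]`, which raises KeyError; it propagates to the caller.
3. `return 25` is not reached.
4. `except KeyError` in fetch matches → returns 91.
5. answer = 91.
Result: 91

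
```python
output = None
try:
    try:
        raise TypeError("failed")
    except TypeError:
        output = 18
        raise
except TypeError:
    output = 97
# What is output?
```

Step-by-step execution trace:
1. Inner try: `raise TypeError("failed")` raises TypeError.
2. Inner `except TypeError` matches → output = 18.
3. bare `raise` re-raises the same TypeError.
4. Outer `except TypeError` matches → output = 97.
Result: 97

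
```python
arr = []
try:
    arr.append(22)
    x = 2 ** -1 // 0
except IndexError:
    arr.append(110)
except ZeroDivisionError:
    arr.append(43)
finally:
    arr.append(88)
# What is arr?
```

Step-by-step execution trace:
1. try: `arr.append(22)` → arr = [22].
2. `x = 2 ** -1 // 0` raises ZeroDivisionError.
3. `except IndexError` does not match ZeroDivisionError; skipped.
4. `except ZeroDivisionError` matches → `arr.append(43)` → arr = [22, 43].
5. finally always runs: `arr.append(88)` → arr = [22, 43, 88].
Result: [22, 43, 88]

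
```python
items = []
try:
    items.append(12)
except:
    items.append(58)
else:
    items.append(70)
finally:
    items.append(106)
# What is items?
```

Step-by-step execution trace:
1. try: `items.append(12)` → items = [12]. No exception raised.
2. `except` is skipped.
3. `else` runs: `items.append(70)` → items = [12, 70].
4. `finally` always runs: `items.append(106)` → items = [12, 70, 106].
Result: [12, 70, 106]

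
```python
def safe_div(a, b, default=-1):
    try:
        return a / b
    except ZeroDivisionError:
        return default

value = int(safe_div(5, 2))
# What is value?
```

Step-by-step execution trace:
1. `safe_div(5, 2)` enters try: `return 5 / 2` → returns 2.5. No exception raised.
2. `except ZeroDivisionError` is skipped.
3. `int(2.5)` → 2 → value = 2.
Result: 2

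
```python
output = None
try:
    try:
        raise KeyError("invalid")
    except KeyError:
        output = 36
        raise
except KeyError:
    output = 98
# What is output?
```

Step-by-step execution trace:
1. Inner try: `raise KeyError("invalid")` raises KeyError.
2. Inner `except KeyError` matches → output = 36.
3. bare `raise` re-raises the same KeyError.
4. Outer `except KeyError` matches → output = 98.
Result: 98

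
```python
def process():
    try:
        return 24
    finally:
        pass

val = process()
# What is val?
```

Step-by-step execution trace:
1. `process()` enters try: `return 24` sets pending return value 24.
2. Before returning, `finally: pass` runs (no effect).
3. process() returns 24 → val = 24.
Result: 24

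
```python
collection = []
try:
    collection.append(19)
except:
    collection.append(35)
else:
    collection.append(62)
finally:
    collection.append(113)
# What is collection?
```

Step-by-step execution trace:
1. try: `collection.append(19)` → collection = [19]. No exception raised.
2. `except` is skipped.
3. `else` runs: `collection.append(62)` → collection = [19, 62].
4. `finally` always runs: `collection.append(113)` → collection = [19, 62, 113].
Result: [19, 62, 113]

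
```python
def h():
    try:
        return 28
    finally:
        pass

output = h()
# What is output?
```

Step-by-step execution trace:
1. `h()` enters try: `return 28` sets pending return value 28.
2. Before returning, `finally: pass` runs (no effect).
3. h() returns 28 → output = 28.
Result: 28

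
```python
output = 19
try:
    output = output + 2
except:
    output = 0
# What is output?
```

Step-by-step execution trace:
1. output starts at 19.
2. try: `output = output + 2` → output = 21. No exception raised.
3. `except` is skipped.
Result: 21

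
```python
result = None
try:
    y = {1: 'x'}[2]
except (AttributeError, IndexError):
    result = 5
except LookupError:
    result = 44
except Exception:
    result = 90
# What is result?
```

Step-by-step execution trace:
1. `y = {1: 'x'}[2]` raises KeyError.
2. `except (AttributeError, IndexError)` does not match KeyError; skipped.
3. `except LookupError` matches (KeyError is a subclass of LookupError) → result = 44.
4. `except Exception` is not reached.
Result: 44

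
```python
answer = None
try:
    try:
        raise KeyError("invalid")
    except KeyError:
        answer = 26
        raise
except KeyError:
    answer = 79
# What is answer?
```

Step-by-step execution trace:
1. Inner try: `raise KeyError("invalid")` raises KeyError.
2. Inner `except KeyError` matches → answer = 26.
3. bare `raise` re-raises the same KeyError.
4. Outer `except KeyError` matches → answer = 79.
Result: 79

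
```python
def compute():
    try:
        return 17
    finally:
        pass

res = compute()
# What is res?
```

Step-by-step execution trace:
1. `compute()` enters try: `return 17` sets pending return value 17.
2. Before returning, `finally: pass` runs (no effect).
3. compute() returns 17 → res = 17.
Result: 17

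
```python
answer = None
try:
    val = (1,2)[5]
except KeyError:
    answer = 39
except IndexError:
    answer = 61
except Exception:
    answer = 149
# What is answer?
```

Step-by-step execution trace:
1. `val = (1,2)[5]` raises IndexError.
2. `except KeyError` does not match IndexError; skipped.
3. `except IndexError` matches → answer = 61.
4. Remaining except clauses are skipped.
Result: 61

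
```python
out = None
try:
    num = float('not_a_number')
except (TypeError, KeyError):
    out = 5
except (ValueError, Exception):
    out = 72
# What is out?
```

Step-by-step execution trace:
1. `num = float('not_a_number')` raises ValueError.
2. `except (TypeError, KeyError)` does not match ValueError; skipped.
3. `except (ValueError, Exception)` matches (ValueError is in the tuple) → out = 72.
Result: 72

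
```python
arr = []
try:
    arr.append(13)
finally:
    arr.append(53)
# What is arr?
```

Step-by-step execution trace:
1. try: `arr.append(13)` → arr = [13].
2. The try body completes without raising.
3. finally always runs: `arr.append(53)` → arr = [13, 53].
Result: [13, 53]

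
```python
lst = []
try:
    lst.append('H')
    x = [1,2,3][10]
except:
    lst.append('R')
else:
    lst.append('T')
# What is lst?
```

Step-by-step execution trace:
1. try: `lst.append('H')` → lst = ['H'].
2. `x = [1,2,3][10]` raises IndexError.
3. bare `except` matches → `lst.append('R')` → lst = ['H', 'R'].
4. `else` is skipped (an exception was raised).
Result: ['H', 'R']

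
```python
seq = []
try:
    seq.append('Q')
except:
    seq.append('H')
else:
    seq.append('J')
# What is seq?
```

Step-by-step execution trace:
1. try: `seq.append('Q')` → seq = ['Q']. No exception raised.
2. `except` is skipped.
3. `else` runs (try completed without exception): `seq.append('J')` → seq = ['Q', 'J'].
Result: ['Q', 'J']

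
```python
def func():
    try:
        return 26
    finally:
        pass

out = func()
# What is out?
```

Step-by-step execution trace:
1. `func()` enters try: `return 26` sets pending return value 26.
2. Before returning, `finally: pass` runs (no effect).
3. func() returns 26 → out = 26.
Result: 26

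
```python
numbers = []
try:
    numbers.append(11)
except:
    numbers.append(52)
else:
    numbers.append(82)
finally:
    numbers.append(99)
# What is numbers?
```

Step-by-step execution trace:
1. try: `numbers.append(11)` → numbers = [11]. No exception raised.
2. `except` is skipped.
3. `else` runs: `numbers.append(82)` → numbers = [11, 82].
4. `finally` always runs: `numbers.append(99)` → numbers = [11, 82, 99].
Result: [11, 82, 99]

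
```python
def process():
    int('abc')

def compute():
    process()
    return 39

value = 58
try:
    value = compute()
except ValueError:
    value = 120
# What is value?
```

Step-by-step execution trace:
1. value starts at 58.
2. try: `compute()` calls `process()`.
3. `process()` evaluates `int('abc')`, which raises ValueError; it propagates through compute (uncaught).
4. `return 39` in compute is not reached; the assignment to value does not complete.
5. `except ValueError` matches → value = 120.
Result: 120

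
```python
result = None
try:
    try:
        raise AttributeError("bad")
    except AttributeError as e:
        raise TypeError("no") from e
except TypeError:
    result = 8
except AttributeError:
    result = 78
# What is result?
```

Step-by-step execution trace:
1. Inner try raises AttributeError; inner `except AttributeError as e` catches it.
2. `raise TypeError(...) from e` raises TypeError (AttributeError is attached as __cause__, but only TypeError is active).
3. Outer `except TypeError` matches → result = 8.
4. `except AttributeError` is not reached.
Result: 8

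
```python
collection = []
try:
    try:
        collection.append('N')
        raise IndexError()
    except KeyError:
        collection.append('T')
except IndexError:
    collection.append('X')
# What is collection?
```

Step-by-step execution trace:
1. Inner try: `collection.append('N')` → collection = ['N'].
2. `raise IndexError()` raises IndexError.
3. Inner `except KeyError` does not match IndexError; exception propagates to outer try.
4. Outer `except IndexError` matches → `collection.append('X')` → collection = ['N', 'X'].
Result: ['N', 'X']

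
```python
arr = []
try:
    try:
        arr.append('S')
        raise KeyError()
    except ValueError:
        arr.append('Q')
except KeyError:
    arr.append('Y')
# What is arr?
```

Step-by-step execution trace:
1. Inner try: `arr.append('S')` → arr = ['S'].
2. `raise KeyError()` raises KeyError.
3. Inner `except ValueError` does not match KeyError; exception propagates to outer try.
4. Outer `except KeyError` matches → `arr.append('Y')` → arr = ['S', 'Y'].
Result: ['S', 'Y']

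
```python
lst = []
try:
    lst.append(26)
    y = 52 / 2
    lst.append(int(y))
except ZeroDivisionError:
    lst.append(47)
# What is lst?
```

Step-by-step execution trace:
1. try: `lst.append(26)` → lst = [26].
2. `y = 52 / 2` → y = 26.0. No exception raised.
3. `lst.append(int(y))` → lst = [26, 26].
4. `except ZeroDivisionError` is skipped (no exception was raised).
Result: [26, 26]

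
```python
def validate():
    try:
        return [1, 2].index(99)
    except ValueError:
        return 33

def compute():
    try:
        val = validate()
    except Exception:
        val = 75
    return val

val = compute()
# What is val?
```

Step-by-step execution trace:
1. `compute()` calls `validate()`.
2. In validate: `[1, 2].index(99)` raises ValueError; `except ValueError` catches it → returns 33.
3. In compute: `val = validate()` → val = 33. No exception reaches compute.
4. `except Exception` is skipped; compute returns 33.
5. val = 33.
Result: 33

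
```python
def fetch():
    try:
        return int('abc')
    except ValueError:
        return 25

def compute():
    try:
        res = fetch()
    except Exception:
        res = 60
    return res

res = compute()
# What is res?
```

Step-by-step execution trace:
1. `compute()` calls `fetch()`.
2. In fetch: `int('abc')` raises ValueError; `except ValueError` catches it → returns 25.
3. In compute: `res = fetch()` → res = 25. No exception reaches compute.
4. `except Exception` is skipped; compute returns 25.
5. res = 25.
Result: 25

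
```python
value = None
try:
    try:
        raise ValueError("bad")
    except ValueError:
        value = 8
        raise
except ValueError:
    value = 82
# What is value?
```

Step-by-step execution trace:
1. Inner try: `raise ValueError("bad")` raises ValueError.
2. Inner `except ValueError` matches → value = 8.
3. bare `raise` re-raises the same ValueError.
4. Outer `except ValueError` matches → value = 82.
Result: 82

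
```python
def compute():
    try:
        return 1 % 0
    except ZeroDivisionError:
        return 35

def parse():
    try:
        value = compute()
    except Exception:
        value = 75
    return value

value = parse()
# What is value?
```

Step-by-step execution trace:
1. `parse()` calls `compute()`.
2. In compute: `1 % 0` raises ZeroDivisionError; `except ZeroDivisionError` catches it → returns 35.
3. In parse: `value = compute()` → value = 35. No exception reaches parse.
4. `except Exception` is skipped; parse returns 35.
5. value = 35.
Result: 35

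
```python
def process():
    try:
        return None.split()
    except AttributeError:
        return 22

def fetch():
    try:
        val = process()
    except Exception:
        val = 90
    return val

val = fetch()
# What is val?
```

Step-by-step execution trace:
1. `fetch()` calls `process()`.
2. In process: `None.split()` raises AttributeError; `except AttributeError` catches it → returns 22.
3. In fetch: `val = process()` → val = 22. No exception reaches fetch.
4. `except Exception` is skipped; fetch returns 22.
5. val = 22.
Result: 22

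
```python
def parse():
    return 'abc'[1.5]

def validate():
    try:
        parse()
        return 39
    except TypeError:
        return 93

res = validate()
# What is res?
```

Step-by-step execution trace:
1. `validate()` calls `parse()`.
2. `parse()` evaluates `'abc'[1.5]`, which raises TypeError; it propagates to the caller.
3. `return 39` is not reached.
4. `except TypeError` in validate matches → returns 93.
5. res = 93.
Result: 93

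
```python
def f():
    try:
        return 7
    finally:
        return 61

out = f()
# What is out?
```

Step-by-step execution trace:
1. `f()` enters try: `return 7` sets pending return value 7.
2. Before returning, `finally: return 61` runs and overrides the pending return.
3. f() returns 61 → out = 61.
Result: 61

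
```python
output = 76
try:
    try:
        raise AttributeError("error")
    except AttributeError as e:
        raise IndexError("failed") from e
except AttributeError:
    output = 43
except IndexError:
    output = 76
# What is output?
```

Step-by-step execution trace:
1. Inner try raises AttributeError; inner `except AttributeError as e` catches it.
2. `raise IndexError(...) from e` raises IndexError (AttributeError is attached as __cause__, but only IndexError is active).
3. Outer `except AttributeError` does not match IndexError; skipped.
4. Outer `except IndexError` matches → output = 76.
Result: 76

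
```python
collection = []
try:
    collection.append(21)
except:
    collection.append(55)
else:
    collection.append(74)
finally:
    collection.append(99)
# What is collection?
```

Step-by-step execution trace:
1. try: `collection.append(21)` → collection = [21]. No exception raised.
2. `except` is skipped.
3. `else` runs: `collection.append(74)` → collection = [21, 74].
4. `finally` always runs: `collection.append(99)` → collection = [21, 74, 99].
Result: [21, 74, 99]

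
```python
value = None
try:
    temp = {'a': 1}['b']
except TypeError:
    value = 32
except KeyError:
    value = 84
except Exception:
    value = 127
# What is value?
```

Step-by-step execution trace:
1. `temp = {'a': 1}['b']` raises KeyError.
2. `except TypeError` does not match KeyError; skipped.
3. `except KeyError` matches → value = 84.
4. Remaining except clauses are skipped.
Result: 84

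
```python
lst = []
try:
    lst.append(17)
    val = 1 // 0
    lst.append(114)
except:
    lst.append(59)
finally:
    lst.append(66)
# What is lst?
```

Step-by-step execution trace:
1. try: `lst.append(17)` → lst = [17].
2. `val = 1 // 0` raises ZeroDivisionError; `lst.append(114)` is not reached.
3. bare `except` matches → `lst.append(59)` → lst = [17, 59].
4. finally always runs: `lst.append(66)` → lst = [17, 59, 66].
Result: [17, 59, 66]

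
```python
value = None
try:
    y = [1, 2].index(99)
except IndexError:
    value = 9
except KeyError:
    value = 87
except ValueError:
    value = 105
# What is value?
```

Step-by-step execution trace:
1. `y = [1, 2].index(99)` raises ValueError.
2. `except IndexError` does not match ValueError; skipped.
3. `except KeyError` does not match ValueError; skipped.
4. `except ValueError` matches → value = 105.
Result: 105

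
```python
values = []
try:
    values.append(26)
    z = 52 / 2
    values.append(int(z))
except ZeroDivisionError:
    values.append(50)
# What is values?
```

Step-by-step execution trace:
1. try: `values.append(26)` → values = [26].
2. `z = 52 / 2` → z = 26.0. No exception raised.
3. `values.append(int(z))` → values = [26, 26].
4. `except ZeroDivisionError` is skipped (no exception was raised).
Result: [26, 26]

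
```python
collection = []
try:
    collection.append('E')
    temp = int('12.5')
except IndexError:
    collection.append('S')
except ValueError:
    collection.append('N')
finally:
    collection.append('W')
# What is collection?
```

Step-by-step execution trace:
1. try: `collection.append('E')` → collection = ['E'].
2. `temp = int('12.5')` raises ValueError.
3. `except IndexError` does not match ValueError; skipped.
4. `except ValueError` matches → `collection.append('N')` → collection = ['E', 'N'].
5. finally always runs: `collection.append('W')` → collection = ['E', 'N', 'W'].
Result: ['E', 'N', 'W']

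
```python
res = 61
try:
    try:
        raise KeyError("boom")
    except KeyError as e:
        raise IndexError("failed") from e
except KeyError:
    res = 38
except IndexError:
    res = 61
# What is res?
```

Step-by-step execution trace:
1. Inner try raises KeyError; inner `except KeyError as e` catches it.
2. `raise IndexError(...) from e` raises IndexError (KeyError is attached as __cause__, but only IndexError is active).
3. Outer `except KeyError` does not match IndexError; skipped.
4. Outer `except IndexError` matches → res = 61.
Result: 61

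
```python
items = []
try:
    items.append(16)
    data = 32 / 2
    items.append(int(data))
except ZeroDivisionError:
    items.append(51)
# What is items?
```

Step-by-step execution trace:
1. try: `items.append(16)` → items = [16].
2. `data = 32 / 2` → data = 16.0. No exception raised.
3. `items.append(int(data))` → items = [16, 16].
4. `except ZeroDivisionError` is skipped (no exception was raised).
Result: [16, 16]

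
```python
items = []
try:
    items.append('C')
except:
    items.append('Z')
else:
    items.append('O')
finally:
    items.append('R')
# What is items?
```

Step-by-step execution trace:
1. try: `items.append('C')` → items = ['C']. No exception raised.
2. `except` is skipped.
3. `else` runs: `items.append('O')` → items = ['C', 'O'].
4. `finally` always runs: `items.append('R')` → items = ['C', 'O', 'R'].
Result: ['C', 'O', 'R']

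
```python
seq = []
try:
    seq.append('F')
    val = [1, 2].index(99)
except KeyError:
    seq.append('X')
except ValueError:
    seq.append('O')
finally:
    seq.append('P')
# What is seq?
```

Step-by-step execution trace:
1. try: `seq.append('F')` → seq = ['F'].
2. `val = [1, 2].index(99)` raises ValueError.
3. `except KeyError` does not match ValueError; skipped.
4. `except ValueError` matches → `seq.append('O')` → seq = ['F', 'O'].
5. finally always runs: `seq.append('P')` → seq = ['F', 'O', 'P'].
Result: ['F', 'O', 'P']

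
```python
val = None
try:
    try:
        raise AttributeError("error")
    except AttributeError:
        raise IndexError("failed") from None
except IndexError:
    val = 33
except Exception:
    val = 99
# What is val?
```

Step-by-step execution trace:
1. Inner try raises AttributeError; inner `except AttributeError` catches it.
2. `raise IndexError(...) from None` raises IndexError (from None suppresses __context__, but the active exception is still IndexError).
3. Outer `except IndexError` matches → val = 33.
4. `except Exception` is not reached.
Result: 33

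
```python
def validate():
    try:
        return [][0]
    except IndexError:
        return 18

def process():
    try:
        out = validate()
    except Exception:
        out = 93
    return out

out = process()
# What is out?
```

Step-by-step execution trace:
1. `process()` calls `validate()`.
2. In validate: `[][0]` raises IndexError; `except IndexError` catches it → returns 18.
3. In process: `out = validate()` → out = 18. No exception reaches process.
4. `except Exception` is skipped; process returns 18.
5. out = 18.
Result: 18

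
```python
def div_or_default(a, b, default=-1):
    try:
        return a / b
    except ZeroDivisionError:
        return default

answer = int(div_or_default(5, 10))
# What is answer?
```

Step-by-step execution trace:
1. `div_or_default(5, 10)` enters try: `return 5 / 10` → returns 0.5. No exception raised.
2. `except ZeroDivisionError` is skipped.
3. `int(0.5)` → 0 → answer = 0.
Result: 0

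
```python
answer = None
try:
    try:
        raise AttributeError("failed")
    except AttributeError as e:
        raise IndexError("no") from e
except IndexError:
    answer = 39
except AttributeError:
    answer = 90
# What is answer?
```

Step-by-step execution trace:
1. Inner try raises AttributeError; inner `except AttributeError as e` catches it.
2. `raise IndexError(...) from e` raises IndexError (AttributeError is attached as __cause__, but only IndexError is active).
3. Outer `except IndexError` matches → answer = 39.
4. `except AttributeError` is not reached.
Result: 39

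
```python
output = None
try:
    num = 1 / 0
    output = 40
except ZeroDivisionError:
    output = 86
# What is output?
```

Step-by-step execution trace:
1. `num = 1 / 0` raises ZeroDivisionError.
2. `output = 40` is not reached.
3. `except ZeroDivisionError` matches → output = 86.
Result: 86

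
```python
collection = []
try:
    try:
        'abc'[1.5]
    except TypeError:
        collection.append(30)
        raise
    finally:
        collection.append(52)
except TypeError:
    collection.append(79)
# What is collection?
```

Step-by-step execution trace:
1. Inner try: `'abc'[1.5]` raises TypeError.
2. Inner `except TypeError` matches → `collection.append(30)` → collection = [30].
3. bare `raise` re-raises TypeError.
4. Inner `finally` runs during unwinding: `collection.append(52)` → collection = [30, 52].
5. Outer `except TypeError` matches → `collection.append(79)` → collection = [30, 52, 79].
Result: [30, 52, 79]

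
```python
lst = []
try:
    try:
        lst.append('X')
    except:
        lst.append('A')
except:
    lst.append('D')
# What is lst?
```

Step-by-step execution trace:
1. Inner try: `lst.append('X')` → lst = ['X']. No exception raised.
2. Inner `except` is skipped.
3. Inner try completes normally; outer `except` is skipped.
Result: ['X']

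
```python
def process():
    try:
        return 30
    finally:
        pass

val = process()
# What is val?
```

Step-by-step execution trace:
1. `process()` enters try: `return 30` sets pending return value 30.
2. Before returning, `finally: pass` runs (no effect).
3. process() returns 30 → val = 30.
Result: 30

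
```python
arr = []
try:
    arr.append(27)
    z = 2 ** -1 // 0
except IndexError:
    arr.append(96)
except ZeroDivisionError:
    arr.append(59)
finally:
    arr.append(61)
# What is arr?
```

Step-by-step execution trace:
1. try: `arr.append(27)` → arr = [27].
2. `z = 2 ** -1 // 0` raises ZeroDivisionError.
3. `except IndexError` does not match ZeroDivisionError; skipped.
4. `except ZeroDivisionError` matches → `arr.append(59)` → arr = [27, 59].
5. finally always runs: `arr.append(61)` → arr = [27, 59, 61].
Result: [27, 59, 61]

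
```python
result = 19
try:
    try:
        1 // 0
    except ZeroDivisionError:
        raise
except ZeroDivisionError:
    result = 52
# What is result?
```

Step-by-step execution trace:
1. Inner try: `1 // 0` raises ZeroDivisionError.
2. Inner `except ZeroDivisionError` matches; bare `raise` re-raises the same ZeroDivisionError.
3. Outer `except ZeroDivisionError` matches → result = 52.
Result: 52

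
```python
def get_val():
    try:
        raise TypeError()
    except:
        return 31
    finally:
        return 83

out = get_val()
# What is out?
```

Step-by-step execution trace:
1. `get_val()` enters try: `raise TypeError()` raises TypeError.
2. bare `except` matches → `return 31` sets pending return value 31.
3. Before returning, `finally: return 83` runs and overrides the pending return.
4. get_val() returns 83 → out = 83.
Result: 83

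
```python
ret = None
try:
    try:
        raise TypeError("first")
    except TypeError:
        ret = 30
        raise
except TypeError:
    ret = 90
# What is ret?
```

Step-by-step execution trace:
1. Inner try: `raise TypeError("first")` raises TypeError.
2. Inner `except TypeError` matches → ret = 30.
3. bare `raise` re-raises the same TypeError.
4. Outer `except TypeError` matches → ret = 90.
Result: 90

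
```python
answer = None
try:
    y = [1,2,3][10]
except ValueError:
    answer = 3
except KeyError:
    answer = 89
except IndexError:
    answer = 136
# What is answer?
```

Step-by-step execution trace:
1. `y = [1,2,3][10]` raises IndexError.
2. `except ValueError` does not match IndexError; skipped.
3. `except KeyError` does not match IndexError; skipped.
4. `except IndexError` matches → answer = 136.
Result: 136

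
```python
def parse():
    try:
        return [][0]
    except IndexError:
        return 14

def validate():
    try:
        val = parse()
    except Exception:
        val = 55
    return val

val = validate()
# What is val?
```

Step-by-step execution trace:
1. `validate()` calls `parse()`.
2. In parse: `[][0]` raises IndexError; `except IndexError` catches it → returns 14.
3. In validate: `val = parse()` → val = 14. No exception reaches validate.
4. `except Exception` is skipped; validate returns 14.
5. val = 14.
Result: 14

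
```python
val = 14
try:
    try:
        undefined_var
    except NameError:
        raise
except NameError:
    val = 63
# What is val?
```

Step-by-step execution trace:
1. Inner try: `undefined_var` raises NameError.
2. Inner `except NameError` matches; bare `raise` re-raises the same NameError.
3. Outer `except NameError` matches → val = 63.
Result: 63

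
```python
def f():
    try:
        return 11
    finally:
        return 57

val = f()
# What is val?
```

Step-by-step execution trace:
1. `f()` enters try: `return 11` sets pending return value 11.
2. Before returning, `finally: return 57` runs and overrides the pending return.
3. f() returns 57 → val = 57.
Result: 57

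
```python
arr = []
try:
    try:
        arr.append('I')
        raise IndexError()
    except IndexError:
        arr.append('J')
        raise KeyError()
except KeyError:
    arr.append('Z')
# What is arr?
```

Step-by-step execution trace:
1. Inner try: `arr.append('I')` → arr = ['I'].
2. `raise IndexError()` raises IndexError.
3. Inner `except IndexError` matches → `arr.append('J')` → arr = ['I', 'J'].
4. `raise KeyError()` raises KeyError; propagates to outer try.
5. Outer `except KeyError` matches → `arr.append('Z')` → arr = ['I', 'J', 'Z'].
Result: ['I', 'J', 'Z']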